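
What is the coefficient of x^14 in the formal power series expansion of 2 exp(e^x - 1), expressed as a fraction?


exp(e^x - 1) is the exponential generating function for the Bell numbers Bell_k: exp(e^x - 1) = sum_{k>=0} Bell_k x^k / k!.
So the coefficient of x^14 in 2 exp(e^x - 1) is 2 Bell_14 / 14!.
Computing: Bell_14 = 190899322 and 14! = 87178291200, giving
2 * 190899322/87178291200 = 95449661/21794572800.

95449661/21794572800


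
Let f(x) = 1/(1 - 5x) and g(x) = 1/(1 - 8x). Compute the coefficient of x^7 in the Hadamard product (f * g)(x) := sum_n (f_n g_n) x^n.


f has coefficients f_k = 5^k and g has coefficients g_k = 8^k, so the Hadamard product has coefficient (f*g)_k = 5^k * 8^k = 40^k.
For k = 7: 40^7 = 163840000000.

163840000000


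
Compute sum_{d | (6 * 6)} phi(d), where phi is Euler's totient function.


First, 6 * 6 = 36. One classical identity is sum_{d | n} phi(d) = n (each k in [1, n] has a unique gcd with n, and among the k's with gcd(k, n) = n/d there are phi(d) of them). So the sum equals 36. We also verify directly:
Divisors of 36: 1, 2, 3, 4, 6, 9, 12, 18, 36.
phi values: 1, 1, 2, 2, 2, 6, 4, 6, 12.
Sum = 36.

36


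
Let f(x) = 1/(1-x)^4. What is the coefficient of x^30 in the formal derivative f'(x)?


Differentiate: d/dx [ 1/(1-x)^r ] = r / (1-x)^(r+1).
Here r = 4, so f'(x) = 4 / (1-x)^5.
The expansion of 1/(1-x)^(r+1) has coefficient of x^n equal to C(n+r, r).
So the coefficient of x^30 in f'(x) is
4 * C(34, 4) = 4 * 46376 = 185504

185504


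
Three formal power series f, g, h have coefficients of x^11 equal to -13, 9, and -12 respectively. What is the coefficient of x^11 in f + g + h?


Series addition is componentwise:
-13 + 9 + -12
= -16

-16


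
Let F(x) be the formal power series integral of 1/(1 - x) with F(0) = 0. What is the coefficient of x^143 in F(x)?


1/(1 - x) = sum_{k>=0} x^k. Integrating termwise and using F(0) = 0 gives
F(x) = sum_{k>=0} x^(k+1) / (k+1) = sum_{m>=1} x^m / m = -ln(1 - x).
So the coefficient of x^143 is 1/143 = 1/143.

1/143


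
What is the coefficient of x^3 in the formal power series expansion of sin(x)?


The Maclaurin series is sin(t) = sum_{k>=0} (-1)^k t^(2k+1) / (2k+1)!, so substituting t = x, only odd powers of x are nonzero, with coefficient of x^(2k+1) equal to (-1)^k / (2k+1)!.
Write 3 = 2*1 + 1, giving the coefficient (-1)^1 / 3! = -1/6 = -1/6.

-1/6


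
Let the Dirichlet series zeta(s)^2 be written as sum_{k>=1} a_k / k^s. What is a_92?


The Dirichlet convolution of the constant function 1 with itself gives (1 * 1)(k) = sum_{d | k} 1 = d(k), the number of positive divisors of k.
Since zeta(s) = sum_{k>=1} 1/k^s, we have zeta(s)^2 = sum_{k>=1} d(k)/k^s, so a_k = d(k).
For k = 92: the divisors are 1, 2, 4, 23, 46, 92.
Count = 6.

6


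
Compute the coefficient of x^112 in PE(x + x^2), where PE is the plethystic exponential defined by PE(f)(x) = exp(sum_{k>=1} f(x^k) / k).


With f(x) = x + x^2, the exponent is sum_{k>=1} (x^k + x^(2k)) / k = -ln(1 - x) - ln(1 - x^2). Exponentiating:
PE(x + x^2) = 1 / ((1 - x)(1 - x^2)).
This is the generating function for partitions of n into parts of size 1 or 2. The number of 2's can be any j in 0..56, and the rest are 1's, so
[x^112] = floor(112/2) + 1 = 57.

57


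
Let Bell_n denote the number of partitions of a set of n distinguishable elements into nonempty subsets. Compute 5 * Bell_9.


Bell_9 can be computed from the Bell triangle or from Dobinski's identity Bell_n = (1/e) * sum_{k>=0} k^n / k!.
Computing Bell_9 = 21147.
Then 5 * 21147 = 105735.

105735


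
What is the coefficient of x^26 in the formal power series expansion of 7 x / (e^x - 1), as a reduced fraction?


The exponential generating function for Bernoulli numbers is
x / (e^x - 1) = sum_{k>=0} B_k x^k / k!.
So the coefficient of x^26 in 7 x / (e^x - 1) is 7 B_26 / 26!.
Computing: B_26 = 8553103/6, 26! = 403291461126605635584000000, giving
7 * 8553103/6 / 403291461126605635584000000 = 657931/26590645788567404544000000.

657931/26590645788567404544000000


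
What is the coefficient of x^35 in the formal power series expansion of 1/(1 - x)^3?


The negative binomial / multiset identity is
1/(1 - x)^r = sum_{k>=0} C(k + r - 1, r - 1) x^k.
Here r = 3 and k = 35, so the coefficient is
C(35 + 2, 2) = C(37, 2)
= 666

666


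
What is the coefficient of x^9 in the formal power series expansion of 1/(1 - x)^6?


The expansion 1/(1 - x)^r = sum_{k>=0} C(k + r - 1, r - 1) x^k follows from the multiset / negative-binomial theorem (or from repeated differentiation of the geometric series).
For r = 6 and k = 9:
C(14, 5) = 87178291200 / (120 * 362880) = 2002.

2002


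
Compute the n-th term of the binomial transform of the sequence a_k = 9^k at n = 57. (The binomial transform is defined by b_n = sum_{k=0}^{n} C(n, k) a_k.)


With a_k = 9^k, b_n = sum_{k=0}^{n} C(n, k) 9^k = (1 + 9)^n by the binomial theorem.
For n = 57: (1 + 9)^57 = 10^57 = 1000000000000000000000000000000000000000000000000000000000.

1000000000000000000000000000000000000000000000000000000000


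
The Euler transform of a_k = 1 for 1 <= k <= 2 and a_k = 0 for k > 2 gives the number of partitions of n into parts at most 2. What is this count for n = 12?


Partitions of 12 into parts at most 2:
Using generating function (1-x)^(-1)(1-x^2)^(-1),
the coefficient of x^12 = 7

7


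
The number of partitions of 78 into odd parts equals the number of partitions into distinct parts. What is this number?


Computing partitions of 78 into odd parts (1, 3, 5, ...):
Using the generating function prod_{k>=0} 1/(1-x^(2k+1)),
the count is 64234

64234


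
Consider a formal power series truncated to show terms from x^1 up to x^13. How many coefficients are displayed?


From x^1 to x^13 inclusive, the count is 13 - 1 + 1 = 13.

13


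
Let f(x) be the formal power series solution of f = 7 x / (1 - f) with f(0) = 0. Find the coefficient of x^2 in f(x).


Apply Lagrange inversion: f = 7 x * phi(f) with phi(t) = 1/(1 - t), so
[x^n] f = 7^n * (1/n) [t^(n-1)] phi(t)^n = 7^n * (1/n) [t^(n-1)] (1 - t)^(-n) = 7^n * (1/n) C(2n - 2, n - 1) = 7^n * C_{n-1}.
For n = 2: C_1 = C(2, 1) / 2 = 2/2 = 1.
With the 7^2 = 49 factor, the coefficient is 49 * 1 = 49.

49


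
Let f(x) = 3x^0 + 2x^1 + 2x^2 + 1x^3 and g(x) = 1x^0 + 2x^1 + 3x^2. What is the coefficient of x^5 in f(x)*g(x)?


Cauchy product at x^5:
1*3
= 3

3


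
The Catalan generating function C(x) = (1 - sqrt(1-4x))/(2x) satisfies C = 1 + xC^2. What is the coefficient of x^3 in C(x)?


Substituting x -> x scales the n-th coefficient by 1, so [x^3] C(x) = C_3.
C_3 = C(2*3, 3)/(4) = 20/4 = 5.
= 5.

5


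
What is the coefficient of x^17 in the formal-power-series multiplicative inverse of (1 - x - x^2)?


Let the inverse be f(x) = sum_{k>=0} a_k x^k. From f(x) * (1 - x - x^2) = 1 and matching coefficients:
 x^0: a_0 = 1.
 x^1: a_1 - a_0 = 0, so a_1 = 1.
 x^k (k >= 2): a_k - a_{k-1} - a_{k-2} = 0, i.e. a_k = a_{k-1} + a_{k-2}.
This is the Fibonacci-type recurrence shifted so that a_0 = a_1 = 1.
Iterating: a_0=1, a_1=1, a_2=2, a_3=3, a_4=5, a_5=8, a_6=13, a_7=21, a_8=34, a_9=55, ...
a_17 = 2584.

2584


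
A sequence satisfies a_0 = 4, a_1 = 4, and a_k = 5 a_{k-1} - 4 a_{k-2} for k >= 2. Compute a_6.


The characteristic equation is t^2 - 5 t + 4 = 0, with roots r_1 = 4 and r_2 = 1 (so c_1 = r_1 + r_2, c_2 = -r_1 r_2 as required).
One can use the closed form a_n = A r_1^n + B r_2^n, but direct iteration is more reliable:
a_0 = 4, a_1 = 4, a_2 = 4, a_3 = 4, a_4 = 4, a_5 = 4, a_6 = 4.
So a_6 = 4.

4


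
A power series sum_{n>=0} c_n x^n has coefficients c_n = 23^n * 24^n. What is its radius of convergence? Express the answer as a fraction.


By the root test (Cauchy-Hadamard), the radius is R = 1 / limsup_n |c_n|^(1/n).
Here |c_n|^(1/n) = (23^n * 24^n)^(1/n) = 23 * 24 = 552 for all n.
So R = 1/552 = 1/552.

1/552


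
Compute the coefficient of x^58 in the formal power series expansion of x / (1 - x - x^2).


Let f(x) = sum_{k>=0} a_k x^k. Multiplying f(x) * (1 - x - x^2) = x and matching coefficients gives a_0 = 0, a_1 = 1, and a_k = a_{k-1} + a_{k-2} for k >= 2. These are the Fibonacci numbers F_k.
Iterating from F_0 = 0, F_1 = 1:
F_0=0, F_1=1, F_2=1, F_3=2, F_4=3, F_5=5, F_6=8, F_7=13, F_8=21, F_9=34, ...
F_58 = 591286729879.

591286729879


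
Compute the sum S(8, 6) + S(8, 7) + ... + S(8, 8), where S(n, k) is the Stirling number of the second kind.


By definition, S(n, k) counts partitions of an n-set into exactly k nonempty blocks.
Computing row n = 8 for k = 6..8:
S(8, k): 266, 28, 1
Sum = 295.

295


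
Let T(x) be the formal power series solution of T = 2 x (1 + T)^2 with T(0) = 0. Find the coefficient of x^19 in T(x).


Apply the Lagrange inversion formula: if T = 2 x * phi(T) with phi(t) = (1 + t)^2, then [x^n] T = 2^n * (1/n) [t^(n-1)] phi(t)^n = 2^n * (1/n) [t^(n-1)] (1 + t)^(2n) = 2^n * (1/n) C(2n, n-1).
Using the identity C(2n, n-1) = C(2n, n) * n / (n+1), the unscaled factor equals C(2n, n) / (n+1) = C_n, the n-th Catalan number.
For n = 19: C_19 = C(38, 19) / 20 = 35345263800/20 = 1767263190.
With the 2^19 = 524288 factor, the coefficient is 524288 * 1767263190 = 926554883358720.

926554883358720


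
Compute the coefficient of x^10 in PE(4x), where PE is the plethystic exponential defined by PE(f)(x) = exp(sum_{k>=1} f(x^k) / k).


With f(x) = 4x, the exponent is sum_{k>=1} 4 x^k / k = 4 * (-ln(1 - x)). Exponentiating:
PE(4x) = exp(-4 ln(1 - x)) = 1/(1 - x)^4.
By the negative binomial expansion, [x^n] 1/(1 - x)^4 = C(n + 3, 3).
For n = 10: C(13, 3) = 286.

286


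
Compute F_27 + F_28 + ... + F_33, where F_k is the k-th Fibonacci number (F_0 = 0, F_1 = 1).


Use the identity sum_{k=0}^{N} F_k = F_{N+2} - 1 (which follows from F_{k+2} - F_{k+1} = F_k). Then
sum_{k=27}^{33} F_k = (F_{35} - 1) - (F_{28} - 1) = F_{35} - F_{28}.
Computing: F_{35} = 9227465, F_{28} = 317811, so
Sum = 9227465 - 317811 = 8909654.

8909654


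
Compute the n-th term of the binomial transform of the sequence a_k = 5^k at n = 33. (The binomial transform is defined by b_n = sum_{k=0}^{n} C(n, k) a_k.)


With a_k = 5^k, b_n = sum_{k=0}^{n} C(n, k) 5^k = (1 + 5)^n by the binomial theorem.
For n = 33: (1 + 5)^33 = 6^33 = 47751966659678405306351616.

47751966659678405306351616


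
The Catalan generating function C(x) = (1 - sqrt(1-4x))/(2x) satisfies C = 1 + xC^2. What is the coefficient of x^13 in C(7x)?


Substituting x -> 7x scales the n-th coefficient by 7^n, so [x^13] C(7x) = 7^13 * C_13.
C_13 = C(2*13, 13)/(14) = 10400600/14 = 742900.
So 7^13 * 742900 = 96889010407 * 742900 = 71978845831360300.

71978845831360300


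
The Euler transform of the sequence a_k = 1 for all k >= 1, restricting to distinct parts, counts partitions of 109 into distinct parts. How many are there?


Partitions of 109 into distinct parts can be computed via generating function.
Product (1+x)(1+x^2)(1+x^3)...
The coefficient of x^109 = 927406

927406


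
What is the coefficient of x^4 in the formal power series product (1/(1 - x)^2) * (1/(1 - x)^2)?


Combine the factors: (1/(1 - x)^2) * (1/(1 - x)^2) = 1/(1 - x)^4.
Then use 1/(1 - x)^r = sum_{k>=0} C(k + r - 1, r - 1) x^k with r = 4 and k = 4:
C(7, 3) = 35.

35


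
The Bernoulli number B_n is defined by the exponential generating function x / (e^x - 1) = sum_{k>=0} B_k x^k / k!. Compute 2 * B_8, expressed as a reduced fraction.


Bernoulli numbers can also be computed recursively via B_0 = 1 and sum_{j=0}^{m} C(m+1, j) B_j = 0 for m >= 1. Odd-index Bernoulli numbers vanish for k >= 3.
Computing B_8 = -1/30, so 2 * B_8 = 2 * -1/30 = -1/15.

-1/15


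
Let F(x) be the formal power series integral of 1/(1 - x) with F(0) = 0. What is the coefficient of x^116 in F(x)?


1/(1 - x) = sum_{k>=0} x^k. Integrating termwise and using F(0) = 0 gives
F(x) = sum_{k>=0} x^(k+1) / (k+1) = sum_{m>=1} x^m / m = -ln(1 - x).
So the coefficient of x^116 is 1/116 = 1/116.

1/116


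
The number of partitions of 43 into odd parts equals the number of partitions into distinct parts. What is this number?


Computing partitions of 43 into odd parts (1, 3, 5, ...):
Using the generating function prod_{k>=0} 1/(1-x^(2k+1)),
the count is 1610

1610


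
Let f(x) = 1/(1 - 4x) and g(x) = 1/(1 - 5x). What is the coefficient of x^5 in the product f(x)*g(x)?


The coefficient of x^n in f*g is the Cauchy product: sum_{k=0}^{n} a^k * b^(n-k).
With a=4, b=5, n=5:
sum_{k=0}^{5} 4^k * 5^(5-k)
= 11529

11529


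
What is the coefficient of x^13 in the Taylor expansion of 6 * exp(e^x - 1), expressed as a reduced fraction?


exp(e^x - 1) = sum_{k>=0} Bell_k x^k / k!, where Bell_k is the k-th Bell number.
So the coefficient of x^13 is 6 * Bell_13 / 13!.
Computing: Bell_13 = 27644437 and 13! = 6227020800, giving
6 * 27644437/6227020800 = 27644437/1037836800.

27644437/1037836800


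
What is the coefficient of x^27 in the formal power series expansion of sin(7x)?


The Maclaurin series is sin(t) = sum_{k>=0} (-1)^k t^(2k+1) / (2k+1)!, so substituting t = 7x, only odd powers of x are nonzero, with coefficient of x^(2k+1) equal to (-1)^k 7^(2k+1) / (2k+1)!.
Write 27 = 2*13 + 1, giving the coefficient (-1)^13 * 7^27 / 27! = -65712362363534280139543/10888869450418352160768000000 = -191581231380566414401/31745975074105982976000000.

-191581231380566414401/31745975074105982976000000


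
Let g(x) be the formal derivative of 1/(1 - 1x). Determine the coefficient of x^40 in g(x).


Differentiate termwise: d/dx sum_{k>=0} 1^k x^k = sum_{k>=1} k 1^k x^(k-1) = sum_{j>=0} (j+1) 1^(j+1) x^j.
Equivalently, d/dx [1/(1 - 1x)] = 1/(1 - 1x)^2.
For j = 40: 41 * 1^41 = 41 * 1 = 41.

41


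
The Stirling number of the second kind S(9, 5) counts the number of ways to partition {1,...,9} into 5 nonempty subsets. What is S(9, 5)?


Using the explicit formula S(n,k) = (1/k!) sum_{j=0}^{k} (-1)^(k-j) C(k,j) j^n:
S(9, 5) = 6951
Equivalently, S(n,k) is n! times the coefficient of x^n in the EGF (e^x - 1)^k / k!.

6951


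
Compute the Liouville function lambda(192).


The Liouville function is lambda(k) = (-1)^Omega(k), where Omega(k) counts the prime factors of k with multiplicity.
Factoring: 192 = 2 * 2 * 2 * 2 * 2 * 2 * 3, so Omega(192) = 7.
lambda(192) = (-1)^7 = -1.

-1


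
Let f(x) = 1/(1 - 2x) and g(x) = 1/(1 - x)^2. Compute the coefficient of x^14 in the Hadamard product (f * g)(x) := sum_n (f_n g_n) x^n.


f has coefficients f_k = 2^k. For g = 1/(1 - x)^2 the coefficient is g_k = C(k + 1, 1) = k + 1. The Hadamard coefficient is (f * g)_k = 2^k * (k + 1).
For k = 14: 2^14 * 15 = 16384 * 15 = 245760.

245760


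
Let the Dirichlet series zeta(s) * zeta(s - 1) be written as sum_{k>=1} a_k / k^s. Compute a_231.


Convolution gives a_k = sum_{d | k} d * 1 = sum_{d | k} d = sigma(k), the sum of positive divisors of k.
For k = 231, the divisors are 1, 3, 7, 11, 21, 33, 77, 231, so
sigma(231) = 1 + 3 + 7 + 11 + 21 + 33 + 77 + 231 = 384.

384


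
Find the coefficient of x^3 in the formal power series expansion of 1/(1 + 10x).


Write 1/(1 + c x) = 1/(1 - (-c) x) and apply the geometric-series identity
1/(1 - y) = sum_{k>=0} y^k to get 1/(1 + c x) = sum_{k>=0} (-c)^k x^k.
So the coefficient of x^k is (-c)^k = (-1)^k * c^k.
Here c = 10 and k = 3:
(-10)^3 = -1 * 1000 = -1000

-1000


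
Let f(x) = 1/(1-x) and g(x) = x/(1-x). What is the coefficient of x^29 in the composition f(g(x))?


First simplify the composition: f(g(x)) = 1/(1 - x/(1-x)) = (1-x)/((1-x) - x) = (1-x)/(1-2x).
Now extract the coefficient. Write (1-x)/(1-2x) = 1/(1-2x) - x/(1-2x).
The coefficient of x^n in 1/(1-2x) is 2^n, and in x/(1-2x) is 2^(n-1) (for n >= 1).
So the coefficient of x^29 is 2^29 - 2^28 = 536870912 - 268435456 = 268435456.

268435456


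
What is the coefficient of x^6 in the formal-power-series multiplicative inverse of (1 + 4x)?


The inverse is 1/(1 + 4x). Apply the geometric identity 1/(1 - y) = sum_{k>=0} y^k with y = -4x:
1/(1 + 4x) = sum_{k>=0} (-4)^k x^k.
So the coefficient of x^6 is (-4)^6 = 4096.

4096


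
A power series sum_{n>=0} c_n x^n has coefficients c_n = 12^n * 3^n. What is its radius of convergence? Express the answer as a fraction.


By the root test (Cauchy-Hadamard), the radius is R = 1 / limsup_n |c_n|^(1/n).
Here |c_n|^(1/n) = (12^n * 3^n)^(1/n) = 12 * 3 = 36 for all n.
So R = 1/36 = 1/36.

1/36


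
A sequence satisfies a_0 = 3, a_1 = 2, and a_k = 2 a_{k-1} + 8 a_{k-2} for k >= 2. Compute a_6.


The characteristic equation is t^2 - 2 t - 8 = 0, with roots r_1 = 4 and r_2 = -2 (so c_1 = r_1 + r_2, c_2 = -r_1 r_2 as required).
One can use the closed form a_n = A r_1^n + B r_2^n, but direct iteration is more reliable:
a_0 = 3, a_1 = 2, a_2 = 28, a_3 = 72, a_4 = 368, a_5 = 1312, a_6 = 5568.
So a_6 = 5568.

5568


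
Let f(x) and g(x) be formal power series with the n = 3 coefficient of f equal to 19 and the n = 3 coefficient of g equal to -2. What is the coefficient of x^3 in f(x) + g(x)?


Addition of formal power series is termwise.
The coefficient of x^3 in f + g = 19 + -2
= 17

17


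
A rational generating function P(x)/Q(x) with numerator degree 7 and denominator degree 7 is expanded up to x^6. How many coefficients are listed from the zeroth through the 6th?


Expanding up to x^6 gives the coefficients for x^0, x^1, ..., x^6.
That is 6 + 1 = 7 coefficients in total.

7


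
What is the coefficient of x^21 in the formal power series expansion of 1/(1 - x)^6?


The negative binomial / multiset identity is
1/(1 - x)^r = sum_{k>=0} C(k + r - 1, r - 1) x^k.
Here r = 6 and k = 21, so the coefficient is
C(21 + 5, 5) = C(26, 5)
= 65780

65780


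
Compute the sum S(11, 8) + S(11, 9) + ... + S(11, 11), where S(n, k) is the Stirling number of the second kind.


By definition, S(n, k) counts partitions of an n-set into exactly k nonempty blocks.
Computing row n = 11 for k = 8..11:
S(11, k): 11880, 1155, 55, 1
Sum = 13091.

13091


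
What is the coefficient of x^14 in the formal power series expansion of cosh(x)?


The Maclaurin series is cosh(t) = sum_{m>=0} t^(2m) / (2m)!, so substituting t = x, only even powers of x are nonzero, with coefficient of x^(2m) equal to 1 / (2m)!.
For x^14 the coefficient is 1/14! = 1/87178291200 = 1/87178291200.

1/87178291200


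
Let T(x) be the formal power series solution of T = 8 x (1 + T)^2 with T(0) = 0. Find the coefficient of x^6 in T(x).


Apply the Lagrange inversion formula: if T = 8 x * phi(T) with phi(t) = (1 + t)^2, then [x^n] T = 8^n * (1/n) [t^(n-1)] phi(t)^n = 8^n * (1/n) [t^(n-1)] (1 + t)^(2n) = 8^n * (1/n) C(2n, n-1).
Using the identity C(2n, n-1) = C(2n, n) * n / (n+1), the unscaled factor equals C(2n, n) / (n+1) = C_n, the n-th Catalan number.
For n = 6: C_6 = C(12, 6) / 7 = 924/7 = 132.
With the 8^6 = 262144 factor, the coefficient is 262144 * 132 = 34603008.

34603008


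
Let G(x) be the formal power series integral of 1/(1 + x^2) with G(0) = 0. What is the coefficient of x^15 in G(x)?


1/(1 + x^2) = sum_{j>=0} (-1)^j x^(2j). Integrating termwise with G(0) = 0:
G(x) = sum_{j>=0} (-1)^j x^(2j+1) / (2j+1) = arctan(x).
Only odd powers are nonzero. For x^15 write 15 = 2*7 + 1, giving
(-1)^7 / 15 = -1/15 = -1/15.

-1/15


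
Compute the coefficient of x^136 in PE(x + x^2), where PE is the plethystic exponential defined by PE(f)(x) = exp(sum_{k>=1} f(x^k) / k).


With f(x) = x + x^2, the exponent is sum_{k>=1} (x^k + x^(2k)) / k = -ln(1 - x) - ln(1 - x^2). Exponentiating:
PE(x + x^2) = 1 / ((1 - x)(1 - x^2)).
This is the generating function for partitions of n into parts of size 1 or 2. The number of 2's can be any j in 0..68, and the rest are 1's, so
[x^136] = floor(136/2) + 1 = 69.

69


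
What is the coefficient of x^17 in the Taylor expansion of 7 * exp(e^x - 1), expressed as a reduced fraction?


exp(e^x - 1) = sum_{k>=0} Bell_k x^k / k!, where Bell_k is the k-th Bell number.
So the coefficient of x^17 is 7 * Bell_17 / 17!.
Computing: Bell_17 = 82864869804 and 17! = 355687428096000, giving
7 * 82864869804/355687428096000 = 255755771/156828672000.

255755771/156828672000


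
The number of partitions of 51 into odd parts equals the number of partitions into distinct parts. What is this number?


Computing partitions of 51 into odd parts (1, 3, 5, ...):
Using the generating function prod_{k>=0} 1/(1-x^(2k+1)),
the count is 4097

4097


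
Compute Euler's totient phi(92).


phi(n) counts integers in [1, n] coprime to n. Using the multiplicative formula phi(n) = n * prod_{p | n} (1 - 1/p):
92 = 2^2 * 23, so
phi(92) = 92 * (1 - 1/2) * (1 - 1/23) = 44.

44


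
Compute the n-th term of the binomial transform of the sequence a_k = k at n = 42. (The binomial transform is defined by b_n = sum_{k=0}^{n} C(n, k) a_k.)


With a_k = k, b_n = sum_{k=0}^{n} C(n, k) k. Using k * C(n, k) = n * C(n-1, k-1) gives b_n = n * sum_{k>=1} C(n-1, k-1) = n * 2^(n-1).
For n = 42: 42 * 2^41 = 42 * 2199023255552 = 92358976733184.

92358976733184


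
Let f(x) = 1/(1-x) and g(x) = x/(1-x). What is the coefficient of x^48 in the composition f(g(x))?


First simplify the composition: f(g(x)) = 1/(1 - x/(1-x)) = (1-x)/((1-x) - x) = (1-x)/(1-2x).
Now extract the coefficient. Write (1-x)/(1-2x) = 1/(1-2x) - x/(1-2x).
The coefficient of x^n in 1/(1-2x) is 2^n, and in x/(1-2x) is 2^(n-1) (for n >= 1).
So the coefficient of x^48 is 2^48 - 2^47 = 281474976710656 - 140737488355328 = 140737488355328.

140737488355328


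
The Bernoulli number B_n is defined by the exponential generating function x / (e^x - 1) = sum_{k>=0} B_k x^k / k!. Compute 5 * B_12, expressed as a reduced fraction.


Bernoulli numbers can also be computed recursively via B_0 = 1 and sum_{j=0}^{m} C(m+1, j) B_j = 0 for m >= 1. Odd-index Bernoulli numbers vanish for k >= 3.
Computing B_12 = -691/2730, so 5 * B_12 = 5 * -691/2730 = -691/546.

-691/546


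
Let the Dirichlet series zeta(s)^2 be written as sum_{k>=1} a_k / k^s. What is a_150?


The Dirichlet convolution of the constant function 1 with itself gives (1 * 1)(k) = sum_{d | k} 1 = d(k), the number of positive divisors of k.
Since zeta(s) = sum_{k>=1} 1/k^s, we have zeta(s)^2 = sum_{k>=1} d(k)/k^s, so a_k = d(k).
For k = 150: the divisors are 1, 2, 3, 5, 6, 10, 15, 25, 30, 50, 75, 150.
Count = 12.

12


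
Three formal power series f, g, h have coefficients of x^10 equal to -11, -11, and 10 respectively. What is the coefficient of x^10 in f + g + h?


Series addition is componentwise:
-11 + -11 + 10
= -12

-12


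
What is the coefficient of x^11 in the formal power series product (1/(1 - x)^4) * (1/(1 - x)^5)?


Combine the factors: (1/(1 - x)^4) * (1/(1 - x)^5) = 1/(1 - x)^9.
Then use 1/(1 - x)^r = sum_{k>=0} C(k + r - 1, r - 1) x^k with r = 9 and k = 11:
C(19, 8) = 75582.

75582


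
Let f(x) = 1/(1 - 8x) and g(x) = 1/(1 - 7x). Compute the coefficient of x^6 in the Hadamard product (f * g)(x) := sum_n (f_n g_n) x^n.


f has coefficients f_k = 8^k and g has coefficients g_k = 7^k, so the Hadamard product has coefficient (f*g)_k = 8^k * 7^k = 56^k.
For k = 6: 56^6 = 30840979456.

30840979456


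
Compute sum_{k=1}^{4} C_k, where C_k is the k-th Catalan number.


C_1 through C_4: 1, 2, 5, 14
Sum = 1 + 2 + 5 + 14
= 22

22


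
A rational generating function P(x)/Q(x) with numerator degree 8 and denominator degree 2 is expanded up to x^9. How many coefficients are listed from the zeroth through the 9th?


Expanding up to x^9 gives the coefficients for x^0, x^1, ..., x^9.
That is 9 + 1 = 10 coefficients in total.

10


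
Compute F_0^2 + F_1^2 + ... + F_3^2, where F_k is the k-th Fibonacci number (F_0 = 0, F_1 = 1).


There is a standard identity sum_{k=0}^{N} F_k^2 = F_N * F_{N+1} (proved inductively from the telescoping relation F_k^2 = F_k F_{k+1} - F_{k-1} F_k). Then
sum_{k=0}^{3} F_k^2 = F_3 F_4 - F_0 F_0.
Computing: F_3 = 2, F_4 = 3.
Sum = 2 * 3 = 6.

6


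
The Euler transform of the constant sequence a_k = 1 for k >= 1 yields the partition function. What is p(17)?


The Euler transform converts the sequence a_k = 1 into the number of integer partitions.
Using the recurrence or dynamic programming:
p(17) = 297

297


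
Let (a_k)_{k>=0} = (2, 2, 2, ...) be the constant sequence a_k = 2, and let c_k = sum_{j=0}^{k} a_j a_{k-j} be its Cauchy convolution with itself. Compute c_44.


Since a_j = 2 for all j >= 0, the convolution sum becomes
c_k = sum_{j=0}^{k} 2 * 2 = 4 * (k + 1).
Equivalently, the generating function of (a_k) is 2/(1 - x) and its square is 4/(1 - x)^2 = sum_{k>=0} 4(k + 1) x^k.
For k = 44: 4 * 45 = 180.

180


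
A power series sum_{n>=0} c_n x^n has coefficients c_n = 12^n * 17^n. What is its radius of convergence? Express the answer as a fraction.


By the root test (Cauchy-Hadamard), the radius is R = 1 / limsup_n |c_n|^(1/n).
Here |c_n|^(1/n) = (12^n * 17^n)^(1/n) = 12 * 17 = 204 for all n.
So R = 1/204 = 1/204.

1/204


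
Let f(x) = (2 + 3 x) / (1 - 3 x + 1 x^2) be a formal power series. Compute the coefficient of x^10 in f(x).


Write f(x) = sum_{k>=0} a_k x^k. Multiplying both sides by 1 - 3 x + 1 x^2 gives
(1 - 3 x + 1 x^2) sum_{k>=0} a_k x^k = 2 + 3 x.
Matching coefficients:
 x^0: a_0 = 2
 x^1: a_1 - 3 a_0 = 3  =>  a_1 = 3*2 + 3 = 9
 x^k (k >= 2): a_k = 3 a_{k-1} - 1 a_{k-2}.
Iterating: a_2 = 25, a_3 = 66, a_4 = 173, a_5 = 453, a_6 = 1186, a_7 = 3105, a_8 = 8129, a_9 = 21282, a_10 = 55717.
So the coefficient of x^10 is 55717.

55717


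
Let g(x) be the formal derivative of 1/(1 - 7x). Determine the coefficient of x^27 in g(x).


Differentiate termwise: d/dx sum_{k>=0} 7^k x^k = sum_{k>=1} k 7^k x^(k-1) = sum_{j>=0} (j+1) 7^(j+1) x^j.
Equivalently, d/dx [1/(1 - 7x)] = 7/(1 - 7x)^2.
For j = 27: 28 * 7^28 = 28 * 459986536544739960976801 = 12879623023252718907350428.

12879623023252718907350428


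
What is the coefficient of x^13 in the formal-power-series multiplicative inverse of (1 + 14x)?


The inverse is 1/(1 + 14x). Apply the geometric identity 1/(1 - y) = sum_{k>=0} y^k with y = -14x:
1/(1 + 14x) = sum_{k>=0} (-14)^k x^k.
So the coefficient of x^13 is (-14)^13 = -793714773254144.

-793714773254144


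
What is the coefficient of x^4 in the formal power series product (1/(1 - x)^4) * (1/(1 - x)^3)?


Combine the factors: (1/(1 - x)^4) * (1/(1 - x)^3) = 1/(1 - x)^7.
Then use 1/(1 - x)^r = sum_{k>=0} C(k + r - 1, r - 1) x^k with r = 7 and k = 4:
C(10, 6) = 210.

210


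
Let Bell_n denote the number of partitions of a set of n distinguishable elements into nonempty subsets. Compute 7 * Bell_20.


Bell_20 can be computed from the Bell triangle or from Dobinski's identity Bell_n = (1/e) * sum_{k>=0} k^n / k!.
Computing Bell_20 = 51724158235372.
Then 7 * 51724158235372 = 362069107647604.

362069107647604


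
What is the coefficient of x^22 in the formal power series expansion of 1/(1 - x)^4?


The negative binomial / multiset identity is
1/(1 - x)^r = sum_{k>=0} C(k + r - 1, r - 1) x^k.
Here r = 4 and k = 22, so the coefficient is
C(22 + 3, 3) = C(25, 3)
= 2300

2300


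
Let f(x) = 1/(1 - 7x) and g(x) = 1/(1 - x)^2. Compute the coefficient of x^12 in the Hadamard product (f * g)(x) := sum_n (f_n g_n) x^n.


f has coefficients f_k = 7^k. For g = 1/(1 - x)^2 the coefficient is g_k = C(k + 1, 1) = k + 1. The Hadamard coefficient is (f * g)_k = 7^k * (k + 1).
For k = 12: 7^12 * 13 = 13841287201 * 13 = 179936733613.

179936733613


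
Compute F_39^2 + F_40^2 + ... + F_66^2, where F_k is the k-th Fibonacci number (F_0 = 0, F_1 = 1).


There is a standard identity sum_{k=0}^{N} F_k^2 = F_N * F_{N+1} (proved inductively from the telescoping relation F_k^2 = F_k F_{k+1} - F_{k-1} F_k). Then
sum_{k=39}^{66} F_k^2 = F_66 F_67 - F_38 F_39.
Computing: F_66 = 27777890035288, F_67 = 44945570212853, F_38 = 39088169, F_39 = 63245986.
Sum = 27777890035288 * 44945570212853 - 39088169 * 63245986 = 1248493106943474332051817030.

1248493106943474332051817030


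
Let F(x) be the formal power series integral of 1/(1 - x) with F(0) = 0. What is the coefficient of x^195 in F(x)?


1/(1 - x) = sum_{k>=0} x^k. Integrating termwise and using F(0) = 0 gives
F(x) = sum_{k>=0} x^(k+1) / (k+1) = sum_{m>=1} x^m / m = -ln(1 - x).
So the coefficient of x^195 is 1/195 = 1/195.

1/195


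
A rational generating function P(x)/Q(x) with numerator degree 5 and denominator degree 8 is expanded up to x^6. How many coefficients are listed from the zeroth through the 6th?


Expanding up to x^6 gives the coefficients for x^0, x^1, ..., x^6.
That is 6 + 1 = 7 coefficients in total.

7


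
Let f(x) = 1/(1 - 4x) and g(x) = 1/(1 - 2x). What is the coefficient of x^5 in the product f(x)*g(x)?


The coefficient of x^n in f*g is the Cauchy product: sum_{k=0}^{n} a^k * b^(n-k).
With a=4, b=2, n=5:
sum_{k=0}^{5} 4^k * 2^(5-k)
= 2016

2016


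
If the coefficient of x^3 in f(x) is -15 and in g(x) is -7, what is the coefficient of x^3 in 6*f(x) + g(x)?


Scalar multiplication scales coefficients: 6 * -15 = -90.
Then add the g coefficient: -90 + -7
= -97

-97


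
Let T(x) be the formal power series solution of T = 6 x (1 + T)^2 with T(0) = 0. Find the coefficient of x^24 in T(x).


Apply the Lagrange inversion formula: if T = 6 x * phi(T) with phi(t) = (1 + t)^2, then [x^n] T = 6^n * (1/n) [t^(n-1)] phi(t)^n = 6^n * (1/n) [t^(n-1)] (1 + t)^(2n) = 6^n * (1/n) C(2n, n-1).
Using the identity C(2n, n-1) = C(2n, n) * n / (n+1), the unscaled factor equals C(2n, n) / (n+1) = C_n, the n-th Catalan number.
For n = 24: C_24 = C(48, 24) / 25 = 32247603683100/25 = 1289904147324.
With the 6^24 = 4738381338321616896 factor, the coefficient is 4738381338321616896 * 1289904147324 = 6112057739903699207511871586304.

6112057739903699207511871586304


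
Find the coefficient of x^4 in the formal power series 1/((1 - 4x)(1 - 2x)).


By partial fractions or Cauchy convolution:
The coefficient equals sum_{k=0}^{4} 4^k * 2^(4-k).
= 496

496


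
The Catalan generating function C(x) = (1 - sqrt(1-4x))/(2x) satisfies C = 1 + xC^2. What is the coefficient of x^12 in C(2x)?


Substituting x -> 2x scales the n-th coefficient by 2^n, so [x^12] C(2x) = 2^12 * C_12.
C_12 = C(2*12, 12)/(13) = 2704156/13 = 208012.
So 2^12 * 208012 = 4096 * 208012 = 852017152.

852017152


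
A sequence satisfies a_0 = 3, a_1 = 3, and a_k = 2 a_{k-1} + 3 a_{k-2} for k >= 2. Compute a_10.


The characteristic equation is t^2 - 2 t - 3 = 0, with roots r_1 = 3 and r_2 = -1 (so c_1 = r_1 + r_2, c_2 = -r_1 r_2 as required).
One can use the closed form a_n = A r_1^n + B r_2^n, but direct iteration is more reliable:
a_0 = 3, a_1 = 3, a_2 = 15, a_3 = 39, a_4 = 123, a_5 = 363, a_6 = 1095, a_7 = 3279, a_8 = 9843, a_9 = 29523, a_10 = 88575.
So a_10 = 88575.

88575


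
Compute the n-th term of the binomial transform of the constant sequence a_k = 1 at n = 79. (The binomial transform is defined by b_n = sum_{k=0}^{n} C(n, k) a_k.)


With a_k = 1 for all k, b_n = sum_{k=0}^{n} C(n, k) = 2^n by the binomial theorem.
For n = 79: 2^79 = 604462909807314587353088.

604462909807314587353088


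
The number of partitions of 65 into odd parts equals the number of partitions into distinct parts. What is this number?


Computing partitions of 65 into odd parts (1, 3, 5, ...):
Using the generating function prod_{k>=0} 1/(1-x^(2k+1)),
the count is 18200

18200


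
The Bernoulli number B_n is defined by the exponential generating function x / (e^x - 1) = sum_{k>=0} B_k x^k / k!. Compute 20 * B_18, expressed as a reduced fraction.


Bernoulli numbers can also be computed recursively via B_0 = 1 and sum_{j=0}^{m} C(m+1, j) B_j = 0 for m >= 1. Odd-index Bernoulli numbers vanish for k >= 3.
Computing B_18 = 43867/798, so 20 * B_18 = 20 * 43867/798 = 438670/399.

438670/399


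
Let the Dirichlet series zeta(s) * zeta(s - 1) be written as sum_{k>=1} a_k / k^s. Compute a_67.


Convolution gives a_k = sum_{d | k} d * 1 = sum_{d | k} d = sigma(k), the sum of positive divisors of k.
For k = 67, the divisors are 1, 67, so
sigma(67) = 1 + 67 = 68.

68


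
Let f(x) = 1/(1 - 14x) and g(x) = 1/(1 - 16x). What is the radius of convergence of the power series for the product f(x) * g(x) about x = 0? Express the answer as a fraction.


The radius of 1/(1 - 14x) is 1/14 (nearest singularity at x = 1/14), and the radius of 1/(1 - 16x) is 1/16.
The product f(x)*g(x) = 1/((1 - 14x)(1 - 16x)) has singularities at both 1/14 and 1/16, so its radius of convergence is the distance to the nearest one:
min(1/14, 1/16) = 1/16.

1/16


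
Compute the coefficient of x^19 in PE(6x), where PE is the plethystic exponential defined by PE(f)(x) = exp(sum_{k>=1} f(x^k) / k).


With f(x) = 6x, the exponent is sum_{k>=1} 6 x^k / k = 6 * (-ln(1 - x)). Exponentiating:
PE(6x) = exp(-6 ln(1 - x)) = 1/(1 - x)^6.
By the negative binomial expansion, [x^n] 1/(1 - x)^6 = C(n + 5, 5).
For n = 19: C(24, 5) = 42504.

42504


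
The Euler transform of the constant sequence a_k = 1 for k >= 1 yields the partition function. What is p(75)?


The Euler transform converts the sequence a_k = 1 into the number of integer partitions.
Using the recurrence or dynamic programming:
p(75) = 8118264

8118264


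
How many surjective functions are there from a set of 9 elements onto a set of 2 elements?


By inclusion-exclusion on which target elements are missed, the number of surjections from an n-set onto a k-set is
surj(n, k) = sum_{j=0}^{k} (-1)^j C(k, j) (k - j)^n.
Equivalently surj(n, k) = k! * S(n, k), where S(n, k) is the Stirling number of the second kind.
For n = 9, k = 2:
S(9, 2) = 255, so
surj = 2! * 255 = 2 * 255 = 510.

510


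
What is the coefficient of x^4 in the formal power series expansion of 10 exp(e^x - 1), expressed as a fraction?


exp(e^x - 1) is the exponential generating function for the Bell numbers Bell_k: exp(e^x - 1) = sum_{k>=0} Bell_k x^k / k!.
So the coefficient of x^4 in 10 exp(e^x - 1) is 10 Bell_4 / 4!.
Computing: Bell_4 = 15 and 4! = 24, giving
10 * 15/24 = 25/4.

25/4


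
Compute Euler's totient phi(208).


phi(n) counts integers in [1, n] coprime to n. Using the multiplicative formula phi(n) = n * prod_{p | n} (1 - 1/p):
208 = 2^4 * 13, so
phi(208) = 208 * (1 - 1/2) * (1 - 1/13) = 96.

96


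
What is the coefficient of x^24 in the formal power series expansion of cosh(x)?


The Maclaurin series is cosh(t) = sum_{m>=0} t^(2m) / (2m)!, so substituting t = x, only even powers of x are nonzero, with coefficient of x^(2m) equal to 1 / (2m)!.
For x^24 the coefficient is 1/24! = 1/620448401733239439360000 = 1/620448401733239439360000.

1/620448401733239439360000


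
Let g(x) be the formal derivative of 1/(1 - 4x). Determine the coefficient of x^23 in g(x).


Differentiate termwise: d/dx sum_{k>=0} 4^k x^k = sum_{k>=1} k 4^k x^(k-1) = sum_{j>=0} (j+1) 4^(j+1) x^j.
Equivalently, d/dx [1/(1 - 4x)] = 4/(1 - 4x)^2.
For j = 23: 24 * 4^24 = 24 * 281474976710656 = 6755399441055744.

6755399441055744


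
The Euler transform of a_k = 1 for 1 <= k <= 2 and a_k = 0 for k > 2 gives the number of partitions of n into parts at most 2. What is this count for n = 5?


Partitions of 5 into parts at most 2:
Using generating function (1-x)^(-1)(1-x^2)^(-1),
the coefficient of x^5 = 3

3


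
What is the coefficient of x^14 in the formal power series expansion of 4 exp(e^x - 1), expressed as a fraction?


exp(e^x - 1) is the exponential generating function for the Bell numbers Bell_k: exp(e^x - 1) = sum_{k>=0} Bell_k x^k / k!.
So the coefficient of x^14 in 4 exp(e^x - 1) is 4 Bell_14 / 14!.
Computing: Bell_14 = 190899322 and 14! = 87178291200, giving
4 * 190899322/87178291200 = 95449661/10897286400.

95449661/10897286400


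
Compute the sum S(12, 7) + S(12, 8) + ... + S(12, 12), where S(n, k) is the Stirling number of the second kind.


By definition, S(n, k) counts partitions of an n-set into exactly k nonempty blocks.
Computing row n = 12 for k = 7..12:
S(12, k): 627396, 159027, 22275, 1705, 66, 1
Sum = 810470.

810470


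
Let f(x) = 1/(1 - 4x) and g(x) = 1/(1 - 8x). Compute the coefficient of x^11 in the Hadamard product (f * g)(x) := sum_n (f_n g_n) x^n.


f has coefficients f_k = 4^k and g has coefficients g_k = 8^k, so the Hadamard product has coefficient (f*g)_k = 4^k * 8^k = 32^k.
For k = 11: 32^11 = 36028797018963968.

36028797018963968


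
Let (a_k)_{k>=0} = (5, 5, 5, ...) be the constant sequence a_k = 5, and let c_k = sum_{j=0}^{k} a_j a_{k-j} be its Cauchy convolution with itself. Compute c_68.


Since a_j = 5 for all j >= 0, the convolution sum becomes
c_k = sum_{j=0}^{k} 5 * 5 = 25 * (k + 1).
Equivalently, the generating function of (a_k) is 5/(1 - x) and its square is 25/(1 - x)^2 = sum_{k>=0} 25(k + 1) x^k.
For k = 68: 25 * 69 = 1725.

1725


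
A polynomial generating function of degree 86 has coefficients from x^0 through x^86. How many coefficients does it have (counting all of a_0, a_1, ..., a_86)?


A polynomial of degree 86 takes the form a_0 + a_1 x + ... + a_86 x^86.
The number of coefficients is 86 + 1 = 87.

87


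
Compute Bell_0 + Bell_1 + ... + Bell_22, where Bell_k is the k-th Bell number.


Recall Bell_k counts set partitions of a k-set (with Bell_0 = 1 by convention).
Bell_0 through Bell_22: 1, 1, 2, 5, 15, 52, 203, 877, 4140, 21147, 115975, 678570, 4213597, 27644437, 190899322, 1382958545, 10480142147, 82864869804, 682076806159, 5832742205057, 51724158235372, 474869816156751, 4506715738447323
Sum = 1 + 1 + 2 + 5 + 15 + 52 + 203 + 877 + 4140 + 21147 + 115975 + 678570 + 4213597 + 27644437 + 190899322 + 1382958545 + 10480142147 + 82864869804 + 682076806159 + 5832742205057 + 51724158235372 + 474869816156751 + 4506715738447323 = 5039919483399502.

5039919483399502


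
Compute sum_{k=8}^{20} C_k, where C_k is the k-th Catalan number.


C_8 through C_20: 1430, 4862, 16796, 58786, 208012, 742900, 2674440, 9694845, 35357670, 129644790, 477638700, 1767263190, 6564120420
Sum = 1430 + 4862 + 16796 + 58786 + 208012 + 742900 + 2674440 + 9694845 + 35357670 + 129644790 + 477638700 + 1767263190 + 6564120420
= 8987426841

8987426841


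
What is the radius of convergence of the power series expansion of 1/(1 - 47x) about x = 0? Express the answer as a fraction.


Expanding 1/(1 - 47x) = sum_{k>=0} 47^k x^k, the series converges when |47x| < 1, i.e., |x| < 1/47.
So the radius of convergence is 1/47 = 1/47.

1/47


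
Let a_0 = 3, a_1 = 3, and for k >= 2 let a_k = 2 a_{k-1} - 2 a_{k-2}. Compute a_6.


Iterating the recurrence forward:
a_0 = 3
a_1 = 3
a_2 = 2*3 - 2*3 = 0
a_3 = 2*0 - 2*3 = -6
a_4 = 2*-6 - 2*0 = -12
a_5 = 2*-12 - 2*-6 = -12
a_6 = 2*-12 - 2*-12 = 0
So a_6 = 0.

0


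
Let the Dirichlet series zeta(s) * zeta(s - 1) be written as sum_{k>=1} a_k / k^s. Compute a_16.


Convolution gives a_k = sum_{d | k} d * 1 = sum_{d | k} d = sigma(k), the sum of positive divisors of k.
For k = 16, the divisors are 1, 2, 4, 8, 16, so
sigma(16) = 1 + 2 + 4 + 8 + 16 = 31.

31


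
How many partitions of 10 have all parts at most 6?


Using the generating function (1-x)^(-1)(1-x^2)^(-1)...(1-x^6)^(-1),
the coefficient of x^10 counts these restricted partitions.
Result = 35

35


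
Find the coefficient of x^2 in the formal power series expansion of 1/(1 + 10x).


Write 1/(1 + c x) = 1/(1 - (-c) x) and apply the geometric-series identity
1/(1 - y) = sum_{k>=0} y^k to get 1/(1 + c x) = sum_{k>=0} (-c)^k x^k.
So the coefficient of x^k is (-c)^k = (-1)^k * c^k.
Here c = 10 and k = 2:
(-10)^2 = 1 * 100 = 100

100


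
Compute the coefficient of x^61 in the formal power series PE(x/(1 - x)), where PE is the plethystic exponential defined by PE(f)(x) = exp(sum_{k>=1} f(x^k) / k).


For f(x) = x/(1 - x) we have
sum_{k>=1} f(x^k) / k = sum_{k>=1} (1/k) * x^k / (1 - x^k) = sum_{k, m >= 1} x^(k m) / k,
which after exponentiating simplifies to
PE(x/(1 - x)) = prod_{k>=1} 1 / (1 - x^k).
This is the generating function for the partition function p(n), so the coefficient of x^61 is p(61).
Computing p(61) by dynamic programming over parts 1, 2, ..., 61: p(61) = 1121505.

1121505
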